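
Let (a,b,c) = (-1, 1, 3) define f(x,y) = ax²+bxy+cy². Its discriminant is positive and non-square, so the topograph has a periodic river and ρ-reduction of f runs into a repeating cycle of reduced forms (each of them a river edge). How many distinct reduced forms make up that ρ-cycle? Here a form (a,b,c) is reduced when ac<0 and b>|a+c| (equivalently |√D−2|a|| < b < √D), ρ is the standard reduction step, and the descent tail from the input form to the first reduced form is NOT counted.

D = 13, ⌊√D⌋ = 3
descent: ρ → (3,-1,-1)
descent: ρ → (-1,3,1)  [lands on river]
river: ρ → (1,3,-1)
ρ-cycle length = 2 (tail of 2 descent steps not counted)

2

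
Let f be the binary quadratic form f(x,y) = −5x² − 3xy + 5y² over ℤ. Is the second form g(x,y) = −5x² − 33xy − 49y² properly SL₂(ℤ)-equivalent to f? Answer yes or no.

D₁ = 109, D₂ = 109
river cycle of f (length 14): (5, 3, -5), (-5, 7, 3), (3, 5, -7), (-7, 9, 1), (1, 9, -7), (-7, 5, 3), (3, 7, -5), (-5, 3, 5), (5, 7, -3), (-3, 5, 7), … (4 more)
river cycle of g (length 14): (-5, 7, 3), (3, 5, -7), (-7, 9, 1), (1, 9, -7), (-7, 5, 3), (3, 7, -5), (-5, 3, 5), (5, 7, -3), (-3, 5, 7), (7, 9, -1), … (4 more)
cycles coincide ⇒ equivalent

yes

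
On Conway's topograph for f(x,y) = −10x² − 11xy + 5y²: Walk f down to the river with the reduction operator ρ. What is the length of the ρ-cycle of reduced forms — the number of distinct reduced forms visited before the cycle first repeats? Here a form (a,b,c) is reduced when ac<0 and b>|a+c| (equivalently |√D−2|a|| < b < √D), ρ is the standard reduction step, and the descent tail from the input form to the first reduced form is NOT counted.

D = 321, ⌊√D⌋ = 17
descent: ρ → (5,11,-10)  [lands on river]
river: ρ → (-10,9,6)
river: ρ → (6,15,-4)
river: ρ → (-4,17,2)
river: ρ → (2,15,-12)
river: ρ → (-12,9,5)
ρ-cycle length = 6 (tail of 1 descent step not counted)

6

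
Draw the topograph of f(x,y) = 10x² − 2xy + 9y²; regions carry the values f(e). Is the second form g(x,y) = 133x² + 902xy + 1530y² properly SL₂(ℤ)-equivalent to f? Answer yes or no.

D₁ = -356, D₂ = -356
f: flip: (10,-2,9)→(9,2,10)
f: reduced (well bottom): (9,2,10) with a≤c, −a<b≤a
g: translate: b→104 (≡902 mod 266), so (133,902,1530)→(133,104,21)
g: flip: (133,104,21)→(21,-104,133)
g: translate: b→-20 (≡-104 mod 42), so (21,-104,133)→(21,-20,9)
g: flip: (21,-20,9)→(9,20,21)
g: translate: b→2 (≡20 mod 18), so (9,20,21)→(9,2,10)
g: reduced (well bottom): (9,2,10) with a≤c, −a<b≤a
reduced forms (9, 2, 10) vs (9, 2, 10) ⇒ equivalent

yes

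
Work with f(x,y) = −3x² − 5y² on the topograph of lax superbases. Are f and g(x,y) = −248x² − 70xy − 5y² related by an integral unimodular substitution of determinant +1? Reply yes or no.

D₁ = -60, D₂ = -60
f is negative-definite; reduce −f:
−f: reduced (well bottom): (3,0,5) with a≤c, −a<b≤a
flip sign back: reduced form of f is (-3,0,-5)
g is negative-definite; reduce −g:
−g: flip: (248,70,5)→(5,-70,248)
−g: translate: b→0 (≡-70 mod 10), so (5,-70,248)→(5,0,3)
−g: flip: (5,0,3)→(3,0,5)
−g: reduced (well bottom): (3,0,5) with a≤c, −a<b≤a
flip sign back: reduced form of g is (-3,0,-5)
reduced forms (-3, 0, -5) vs (-3, 0, -5) ⇒ equivalent

yes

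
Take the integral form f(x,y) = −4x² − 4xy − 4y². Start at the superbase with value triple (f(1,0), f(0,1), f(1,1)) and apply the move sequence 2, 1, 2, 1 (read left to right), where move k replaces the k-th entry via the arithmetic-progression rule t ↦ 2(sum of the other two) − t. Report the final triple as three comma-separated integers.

start (-4,-4,-12) = (f(1,0),f(0,1),f(1,1))
replace slot 2: 2·((-4)+(-12)) − (-4) = -28 → (-4,-28,-12)
replace slot 1: 2·((-28)+(-12)) − (-4) = -76 → (-76,-28,-12)
replace slot 2: 2·((-76)+(-12)) − (-28) = -148 → (-76,-148,-12)
replace slot 1: 2·((-148)+(-12)) − (-76) = -244 → (-244,-148,-12)

-244,-148,-12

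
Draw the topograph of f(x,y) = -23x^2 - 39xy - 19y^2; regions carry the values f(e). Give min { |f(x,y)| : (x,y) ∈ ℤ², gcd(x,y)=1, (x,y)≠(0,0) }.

translate: b→-7 (≡39 mod 46), so (23,39,19)→(23,-7,3)
flip: (23,-7,3)→(3,7,23)
translate: b→1 (≡7 mod 6), so (3,7,23)→(3,1,19)
reduced (well bottom): (3,1,19) with a≤c, −a<b≤a
well minimum |f| = |-3| = 3 (negative-definite)

3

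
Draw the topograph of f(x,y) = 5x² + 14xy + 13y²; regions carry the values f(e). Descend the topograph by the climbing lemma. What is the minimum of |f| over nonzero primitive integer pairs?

translate: b→4 (≡14 mod 10), so (5,14,13)→(5,4,4)
flip: (5,4,4)→(4,-4,5)
translate: b→4 (≡-4 mod 8), so (4,-4,5)→(4,4,5)
reduced (well bottom): (4,4,5) with a≤c, −a<b≤a
well minimum = a = 4

4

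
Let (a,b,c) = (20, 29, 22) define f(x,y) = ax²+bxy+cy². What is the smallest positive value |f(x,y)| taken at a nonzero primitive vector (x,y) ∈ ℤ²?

translate: b→-11 (≡29 mod 40), so (20,29,22)→(20,-11,13)
flip: (20,-11,13)→(13,11,20)
reduced (well bottom): (13,11,20) with a≤c, −a<b≤a
well minimum = a = 13

13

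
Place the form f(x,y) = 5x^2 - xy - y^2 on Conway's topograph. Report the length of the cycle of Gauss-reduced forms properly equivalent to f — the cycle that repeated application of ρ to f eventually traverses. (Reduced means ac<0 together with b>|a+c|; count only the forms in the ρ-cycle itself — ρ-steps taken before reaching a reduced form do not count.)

D = 21, ⌊√D⌋ = 4
descent: ρ → (-1,3,3)  [lands on river]
river: ρ → (3,3,-1)
ρ-cycle length = 2 (tail of 1 descent step not counted)

2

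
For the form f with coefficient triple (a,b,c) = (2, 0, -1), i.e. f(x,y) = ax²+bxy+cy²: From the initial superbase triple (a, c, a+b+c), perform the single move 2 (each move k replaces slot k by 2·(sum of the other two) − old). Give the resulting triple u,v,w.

start (2,-1,1) = (f(1,0),f(0,1),f(1,1))
replace slot 2: 2·(2+1) − (-1) = 7 → (2,7,1)

2,7,1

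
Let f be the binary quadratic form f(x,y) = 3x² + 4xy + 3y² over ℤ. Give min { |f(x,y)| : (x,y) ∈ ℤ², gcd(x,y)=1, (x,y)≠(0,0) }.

translate: b→-2 (≡4 mod 6), so (3,4,3)→(3,-2,2)
flip: (3,-2,2)→(2,2,3)
reduced (well bottom): (2,2,3) with a≤c, −a<b≤a
well minimum = a = 2

2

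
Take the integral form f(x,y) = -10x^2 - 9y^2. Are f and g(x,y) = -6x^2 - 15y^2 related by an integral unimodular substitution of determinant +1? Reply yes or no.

D₁ = -360, D₂ = -360
f is negative-definite; reduce −f:
−f: flip: (10,0,9)→(9,0,10)
−f: reduced (well bottom): (9,0,10) with a≤c, −a<b≤a
flip sign back: reduced form of f is (-9,0,-10)
g is negative-definite; reduce −g:
−g: reduced (well bottom): (6,0,15) with a≤c, −a<b≤a
flip sign back: reduced form of g is (-6,0,-15)
reduced forms (-9, 0, -10) vs (-6, 0, -15) ⇒ inequivalent

no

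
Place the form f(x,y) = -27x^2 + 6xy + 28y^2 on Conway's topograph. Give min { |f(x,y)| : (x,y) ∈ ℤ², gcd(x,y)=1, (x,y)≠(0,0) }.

river: ρ → (28,50,-5)
river: ρ → (-5,50,28)
river: ρ → (28,6,-27)
river: ρ → (-27,48,7)
river: ρ → (7,50,-20)
river: ρ → (-20,30,27)
river: ρ → (27,24,-23)
river: ρ → (-23,22,28)
river: ρ → (28,34,-17)
river: ρ → (-17,34,28)
river: ρ → (28,22,-23)
river: ρ → (-23,24,27)
river: ρ → (27,30,-20)
river: ρ → (-20,50,7)
river: ρ → (7,48,-27)
river: ρ → (-27,6,28)
closes: descent 0, river 16
min |a| on river = 5

5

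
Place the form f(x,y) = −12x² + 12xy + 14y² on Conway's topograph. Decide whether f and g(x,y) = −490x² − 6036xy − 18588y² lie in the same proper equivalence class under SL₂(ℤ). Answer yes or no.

D₁ = 816, D₂ = 816
river cycle of f (length 6): (14, 16, -10), (-10, 24, 6), (6, 24, -10), (-10, 16, 14), (14, 12, -12), (-12, 12, 14)
river cycle of g (length 6): (-12, 12, 14), (14, 16, -10), (-10, 24, 6), (6, 24, -10), (-10, 16, 14), (14, 12, -12)
cycles coincide ⇒ equivalent

yes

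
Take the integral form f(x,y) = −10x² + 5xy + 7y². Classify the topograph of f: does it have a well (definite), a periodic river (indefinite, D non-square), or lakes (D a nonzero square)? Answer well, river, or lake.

D = b²−4ac = 5² − 4·(-10)·7 = 305
D > 0 non-square ⇒ indefinite ⇒ periodic river

river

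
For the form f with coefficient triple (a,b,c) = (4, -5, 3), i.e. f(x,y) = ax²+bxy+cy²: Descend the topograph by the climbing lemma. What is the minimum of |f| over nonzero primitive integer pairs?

translate: b→3 (≡-5 mod 8), so (4,-5,3)→(4,3,2)
flip: (4,3,2)→(2,-3,4)
translate: b→1 (≡-3 mod 4), so (2,-3,4)→(2,1,3)
reduced (well bottom): (2,1,3) with a≤c, −a<b≤a
well minimum = a = 2

2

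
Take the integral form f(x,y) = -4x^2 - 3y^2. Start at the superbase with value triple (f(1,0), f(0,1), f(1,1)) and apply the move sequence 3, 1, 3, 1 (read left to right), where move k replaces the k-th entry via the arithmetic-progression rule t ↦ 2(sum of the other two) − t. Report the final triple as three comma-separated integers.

start (-4,-3,-7) = (f(1,0),f(0,1),f(1,1))
replace slot 3: 2·((-4)+(-3)) − (-7) = -7 → (-4,-3,-7)
replace slot 1: 2·((-3)+(-7)) − (-4) = -16 → (-16,-3,-7)
replace slot 3: 2·((-16)+(-3)) − (-7) = -31 → (-16,-3,-31)
replace slot 1: 2·((-3)+(-31)) − (-16) = -52 → (-52,-3,-31)

-52,-3,-31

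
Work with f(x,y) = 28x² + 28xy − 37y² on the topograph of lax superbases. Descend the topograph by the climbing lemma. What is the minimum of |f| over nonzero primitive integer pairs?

river: ρ → (-37,46,19)
river: ρ → (19,68,-4)
river: ρ → (-4,68,19)
river: ρ → (19,46,-37)
river: ρ → (-37,28,28)
river: ρ → (28,28,-37)
closes: descent 0, river 6
min |a| on river = 4

4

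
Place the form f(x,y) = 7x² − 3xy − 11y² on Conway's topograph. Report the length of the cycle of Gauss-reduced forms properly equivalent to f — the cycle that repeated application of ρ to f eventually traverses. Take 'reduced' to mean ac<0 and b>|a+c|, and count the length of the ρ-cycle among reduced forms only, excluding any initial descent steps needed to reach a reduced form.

D = 317, ⌊√D⌋ = 17
descent: ρ → (-11,3,7)
descent: ρ → (7,11,-7)  [lands on river]
river: ρ → (-7,17,1)
river: ρ → (1,17,-7)
river: ρ → (-7,11,7)
river: ρ → (7,17,-1)
river: ρ → (-1,17,7)
ρ-cycle length = 6 (tail of 2 descent steps not counted)

6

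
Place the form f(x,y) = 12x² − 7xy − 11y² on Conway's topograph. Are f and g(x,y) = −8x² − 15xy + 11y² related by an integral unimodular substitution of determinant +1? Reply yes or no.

D₁ = 577, D₂ = 577
river cycle of f (length 10): (-11, 7, 12), (12, 17, -6), (-6, 19, 9), (9, 17, -8), (-8, 15, 11), (11, 7, -12), (-12, 17, 6), (6, 19, -9), (-9, 17, 8), (8, 15, -11)
river cycle of g (length 10): (11, 15, -8), (-8, 17, 9), (9, 19, -6), (-6, 17, 12), (12, 7, -11), (-11, 15, 8), (8, 17, -9), (-9, 19, 6), (6, 17, -12), (-12, 7, 11)
cycles differ ⇒ inequivalent

no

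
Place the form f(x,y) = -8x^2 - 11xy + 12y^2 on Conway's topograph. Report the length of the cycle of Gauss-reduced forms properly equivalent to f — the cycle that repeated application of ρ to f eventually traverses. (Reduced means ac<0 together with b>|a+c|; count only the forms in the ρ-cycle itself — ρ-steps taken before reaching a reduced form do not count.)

D = 505, ⌊√D⌋ = 22
descent: ρ → (12,11,-8)  [lands on river]
river: ρ → (-8,21,2)
river: ρ → (2,19,-18)
river: ρ → (-18,17,3)
river: ρ → (3,19,-12)
river: ρ → (-12,5,10)
river: ρ → (10,15,-7)
river: ρ → (-7,13,12)
ρ-cycle length = 8 (tail of 1 descent step not counted)

8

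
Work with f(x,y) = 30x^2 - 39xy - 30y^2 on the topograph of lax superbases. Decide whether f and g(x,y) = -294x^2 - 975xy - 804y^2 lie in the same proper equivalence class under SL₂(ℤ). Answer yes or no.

D₁ = 5121, D₂ = 5121
river cycle of f (length 42): (-30, 39, 30), (30, 21, -39), (-39, 57, 12), (12, 63, -24), (-24, 33, 42), (42, 51, -15), (-15, 69, 6), (6, 63, -48), (-48, 33, 21), (21, 51, -30), … (32 more)
river cycle of g (length 42): (-12, 57, 39), (39, 21, -30), (-30, 39, 30), (30, 21, -39), (-39, 57, 12), (12, 63, -24), (-24, 33, 42), (42, 51, -15), (-15, 69, 6), (6, 63, -48), … (32 more)
cycles coincide ⇒ equivalent

yes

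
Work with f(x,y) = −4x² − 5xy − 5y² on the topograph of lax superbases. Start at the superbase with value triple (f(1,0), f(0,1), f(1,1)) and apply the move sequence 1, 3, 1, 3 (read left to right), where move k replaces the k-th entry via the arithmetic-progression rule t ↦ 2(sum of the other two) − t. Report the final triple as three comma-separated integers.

start (-4,-5,-14) = (f(1,0),f(0,1),f(1,1))
replace slot 1: 2·((-5)+(-14)) − (-4) = -34 → (-34,-5,-14)
replace slot 3: 2·((-34)+(-5)) − (-14) = -64 → (-34,-5,-64)
replace slot 1: 2·((-5)+(-64)) − (-34) = -104 → (-104,-5,-64)
replace slot 3: 2·((-104)+(-5)) − (-64) = -154 → (-104,-5,-154)

-104,-5,-154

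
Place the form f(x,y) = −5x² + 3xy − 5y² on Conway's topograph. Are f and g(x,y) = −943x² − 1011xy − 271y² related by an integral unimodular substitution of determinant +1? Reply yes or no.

D₁ = -91, D₂ = -91
f is negative-definite; reduce −f:
−f: flip: (5,-3,5)→(5,3,5)
−f: reduced (well bottom): (5,3,5) with a≤c, −a<b≤a
flip sign back: reduced form of f is (-5,-3,-5)
g is negative-definite; reduce −g:
−g: translate: b→-875 (≡1011 mod 1886), so (943,1011,271)→(943,-875,203)
−g: flip: (943,-875,203)→(203,875,943)
−g: translate: b→63 (≡875 mod 406), so (203,875,943)→(203,63,5)
−g: flip: (203,63,5)→(5,-63,203)
−g: translate: b→-3 (≡-63 mod 10), so (5,-63,203)→(5,-3,5)
−g: flip: (5,-3,5)→(5,3,5)
−g: reduced (well bottom): (5,3,5) with a≤c, −a<b≤a
flip sign back: reduced form of g is (-5,-3,-5)
reduced forms (-5, -3, -5) vs (-5, -3, -5) ⇒ equivalent

yes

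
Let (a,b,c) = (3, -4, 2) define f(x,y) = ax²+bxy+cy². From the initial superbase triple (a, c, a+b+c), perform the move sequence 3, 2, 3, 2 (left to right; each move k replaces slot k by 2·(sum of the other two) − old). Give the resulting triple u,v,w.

start (3,2,1) = (f(1,0),f(0,1),f(1,1))
replace slot 3: 2·(3+2) − 1 = 9 → (3,2,9)
replace slot 2: 2·(3+9) − 2 = 22 → (3,22,9)
replace slot 3: 2·(3+22) − 9 = 41 → (3,22,41)
replace slot 2: 2·(3+41) − 22 = 66 → (3,66,41)

3,66,41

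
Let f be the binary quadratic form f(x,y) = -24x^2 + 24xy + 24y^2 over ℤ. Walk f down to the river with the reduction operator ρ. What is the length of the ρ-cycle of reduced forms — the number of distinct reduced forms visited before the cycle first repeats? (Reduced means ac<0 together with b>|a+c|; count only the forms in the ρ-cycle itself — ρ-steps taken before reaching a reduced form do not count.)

D = 2880, ⌊√D⌋ = 53
river: ρ → (24,24,-24)
river: ρ → (-24,24,24)
ρ-cycle length = 2 (tail of 0 descent steps not counted)

2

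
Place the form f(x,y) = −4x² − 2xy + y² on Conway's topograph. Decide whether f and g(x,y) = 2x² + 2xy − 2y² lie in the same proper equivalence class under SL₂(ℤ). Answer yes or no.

D₁ = 20, D₂ = 20
river cycle of f (length 2): (1, 4, -1), (-1, 4, 1)
river cycle of g (length 2): (-2, 2, 2), (2, 2, -2)
cycles differ ⇒ inequivalent

no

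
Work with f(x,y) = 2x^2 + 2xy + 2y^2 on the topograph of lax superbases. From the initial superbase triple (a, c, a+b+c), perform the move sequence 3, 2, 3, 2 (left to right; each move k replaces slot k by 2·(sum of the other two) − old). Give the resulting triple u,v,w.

start (2,2,6) = (f(1,0),f(0,1),f(1,1))
replace slot 3: 2·(2+2) − 6 = 2 → (2,2,2)
replace slot 2: 2·(2+2) − 2 = 6 → (2,6,2)
replace slot 3: 2·(2+6) − 2 = 14 → (2,6,14)
replace slot 2: 2·(2+14) − 6 = 26 → (2,26,14)

2,26,14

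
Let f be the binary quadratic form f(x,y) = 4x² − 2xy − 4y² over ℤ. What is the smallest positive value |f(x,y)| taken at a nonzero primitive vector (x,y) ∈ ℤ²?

descent: ρ → (-4,2,4)  [lands on river]
river: ρ → (4,6,-2)
river: ρ → (-2,6,4)
river: ρ → (4,2,-4)
river: ρ → (-4,6,2)
river: ρ → (2,6,-4)
closes: descent 1, river 6
min |a| on river = 2

2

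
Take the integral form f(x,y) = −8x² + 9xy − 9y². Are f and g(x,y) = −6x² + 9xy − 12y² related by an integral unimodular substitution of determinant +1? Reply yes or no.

D₁ = -207, D₂ = -207
f is negative-definite; reduce −f:
−f: translate: b→7 (≡-9 mod 16), so (8,-9,9)→(8,7,8)
−f: reduced (well bottom): (8,7,8) with a≤c, −a<b≤a
flip sign back: reduced form of f is (-8,-7,-8)
g is negative-definite; reduce −g:
−g: translate: b→3 (≡-9 mod 12), so (6,-9,12)→(6,3,9)
−g: reduced (well bottom): (6,3,9) with a≤c, −a<b≤a
flip sign back: reduced form of g is (-6,-3,-9)
reduced forms (-8, -7, -8) vs (-6, -3, -9) ⇒ inequivalent

no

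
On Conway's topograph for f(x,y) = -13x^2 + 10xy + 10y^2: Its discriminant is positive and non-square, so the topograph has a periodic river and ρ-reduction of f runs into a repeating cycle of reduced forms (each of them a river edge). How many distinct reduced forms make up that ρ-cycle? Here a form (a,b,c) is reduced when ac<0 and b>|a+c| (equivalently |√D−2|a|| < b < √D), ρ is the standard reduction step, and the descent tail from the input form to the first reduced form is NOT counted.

D = 620, ⌊√D⌋ = 24
river: ρ → (10,10,-13)
river: ρ → (-13,16,7)
river: ρ → (7,12,-17)
river: ρ → (-17,22,2)
river: ρ → (2,22,-17)
river: ρ → (-17,12,7)
river: ρ → (7,16,-13)
river: ρ → (-13,10,10)
ρ-cycle length = 8 (tail of 0 descent steps not counted)

8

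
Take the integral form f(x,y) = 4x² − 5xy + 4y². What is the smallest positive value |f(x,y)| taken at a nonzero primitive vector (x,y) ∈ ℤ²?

translate: b→3 (≡-5 mod 8), so (4,-5,4)→(4,3,3)
flip: (4,3,3)→(3,-3,4)
translate: b→3 (≡-3 mod 6), so (3,-3,4)→(3,3,4)
reduced (well bottom): (3,3,4) with a≤c, −a<b≤a
well minimum = a = 3

3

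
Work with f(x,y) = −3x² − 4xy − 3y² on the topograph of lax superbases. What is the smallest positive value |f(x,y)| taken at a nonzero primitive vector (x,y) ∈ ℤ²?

translate: b→-2 (≡4 mod 6), so (3,4,3)→(3,-2,2)
flip: (3,-2,2)→(2,2,3)
reduced (well bottom): (2,2,3) with a≤c, −a<b≤a
well minimum |f| = |-2| = 2 (negative-definite)

2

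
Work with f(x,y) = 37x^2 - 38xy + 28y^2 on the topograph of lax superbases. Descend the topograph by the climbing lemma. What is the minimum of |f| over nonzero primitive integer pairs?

translate: b→36 (≡-38 mod 74), so (37,-38,28)→(37,36,27)
flip: (37,36,27)→(27,-36,37)
translate: b→18 (≡-36 mod 54), so (27,-36,37)→(27,18,28)
reduced (well bottom): (27,18,28) with a≤c, −a<b≤a
well minimum = a = 27

27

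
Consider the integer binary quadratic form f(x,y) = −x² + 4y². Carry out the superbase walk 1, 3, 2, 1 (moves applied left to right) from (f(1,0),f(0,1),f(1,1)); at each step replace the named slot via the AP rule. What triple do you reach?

start (-1,4,3) = (f(1,0),f(0,1),f(1,1))
replace slot 1: 2·(4+3) − (-1) = 15 → (15,4,3)
replace slot 3: 2·(15+4) − 3 = 35 → (15,4,35)
replace slot 2: 2·(15+35) − 4 = 96 → (15,96,35)
replace slot 1: 2·(96+35) − 15 = 247 → (247,96,35)

247,96,35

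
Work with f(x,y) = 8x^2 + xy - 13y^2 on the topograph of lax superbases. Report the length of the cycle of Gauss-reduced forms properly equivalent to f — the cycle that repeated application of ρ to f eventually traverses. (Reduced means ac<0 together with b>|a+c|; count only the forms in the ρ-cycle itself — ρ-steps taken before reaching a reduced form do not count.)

D = 417, ⌊√D⌋ = 20
descent: ρ → (-13,-1,8)
descent: ρ → (8,17,-4)  [lands on river]
river: ρ → (-4,15,12)
river: ρ → (12,9,-7)
river: ρ → (-7,19,2)
river: ρ → (2,17,-16)
river: ρ → (-16,15,3)
river: ρ → (3,15,-16)
river: ρ → (-16,17,2)
river: ρ → (2,19,-7)
river: ρ → (-7,9,12)
river: ρ → (12,15,-4)
river: ρ → (-4,17,8)
river: ρ → (8,15,-6)
river: ρ → (-6,9,14)
river: ρ → (14,19,-1)
river: ρ → (-1,19,14)
river: ρ → (14,9,-6)
river: ρ → (-6,15,8)
ρ-cycle length = 18 (tail of 2 descent steps not counted)

18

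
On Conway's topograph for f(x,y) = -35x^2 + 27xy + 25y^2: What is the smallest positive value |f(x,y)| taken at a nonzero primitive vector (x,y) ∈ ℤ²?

river: ρ → (25,23,-37)
river: ρ → (-37,51,11)
river: ρ → (11,59,-17)
river: ρ → (-17,43,35)
river: ρ → (35,27,-25)
river: ρ → (-25,23,37)
river: ρ → (37,51,-11)
river: ρ → (-11,59,17)
river: ρ → (17,43,-35)
river: ρ → (-35,27,25)
closes: descent 0, river 10
min |a| on river = 11

11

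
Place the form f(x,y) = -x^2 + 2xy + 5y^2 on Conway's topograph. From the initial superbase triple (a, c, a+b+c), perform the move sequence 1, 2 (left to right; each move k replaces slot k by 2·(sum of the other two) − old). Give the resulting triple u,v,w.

start (-1,5,6) = (f(1,0),f(0,1),f(1,1))
replace slot 1: 2·(5+6) − (-1) = 23 → (23,5,6)
replace slot 2: 2·(23+6) − 5 = 53 → (23,53,6)

23,53,6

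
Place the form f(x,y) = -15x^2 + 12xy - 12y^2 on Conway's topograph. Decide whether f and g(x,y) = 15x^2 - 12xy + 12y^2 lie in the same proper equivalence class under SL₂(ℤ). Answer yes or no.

D₁ = -576, D₂ = -576
f is negative-definite; reduce −f:
−f: flip: (15,-12,12)→(12,12,15)
−f: reduced (well bottom): (12,12,15) with a≤c, −a<b≤a
flip sign back: reduced form of f is (-12,-12,-15)
g: flip: (15,-12,12)→(12,12,15)
g: reduced (well bottom): (12,12,15) with a≤c, −a<b≤a
reduced forms (-12, -12, -15) vs (12, 12, 15) ⇒ inequivalent

no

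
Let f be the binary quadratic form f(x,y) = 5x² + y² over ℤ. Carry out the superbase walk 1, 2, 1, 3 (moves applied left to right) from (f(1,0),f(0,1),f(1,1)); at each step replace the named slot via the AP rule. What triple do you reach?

start (5,1,6) = (f(1,0),f(0,1),f(1,1))
replace slot 1: 2·(1+6) − 5 = 9 → (9,1,6)
replace slot 2: 2·(9+6) − 1 = 29 → (9,29,6)
replace slot 1: 2·(29+6) − 9 = 61 → (61,29,6)
replace slot 3: 2·(61+29) − 6 = 174 → (61,29,174)

61,29,174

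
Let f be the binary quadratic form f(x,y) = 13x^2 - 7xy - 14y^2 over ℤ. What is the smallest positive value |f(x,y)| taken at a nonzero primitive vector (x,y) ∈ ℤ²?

descent: ρ → (-14,7,13)  [lands on river]
river: ρ → (13,19,-8)
river: ρ → (-8,13,19)
river: ρ → (19,25,-2)
river: ρ → (-2,27,6)
river: ρ → (6,21,-14)
closes: descent 1, river 6
min |a| on river = 2

2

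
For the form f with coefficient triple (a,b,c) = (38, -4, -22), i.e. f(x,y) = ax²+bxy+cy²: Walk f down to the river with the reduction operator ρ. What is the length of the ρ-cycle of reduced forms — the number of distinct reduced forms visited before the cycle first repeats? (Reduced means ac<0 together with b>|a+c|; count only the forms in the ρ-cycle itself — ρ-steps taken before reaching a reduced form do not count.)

D = 3360, ⌊√D⌋ = 57
descent: ρ → (-22,48,12)  [lands on river]
river: ρ → (12,48,-22)
river: ρ → (-22,40,20)
river: ρ → (20,40,-22)
ρ-cycle length = 4 (tail of 1 descent step not counted)

4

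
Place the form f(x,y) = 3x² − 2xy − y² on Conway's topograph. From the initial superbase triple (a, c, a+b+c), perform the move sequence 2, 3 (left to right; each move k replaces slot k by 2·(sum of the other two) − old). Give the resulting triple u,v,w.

start (3,-1,0) = (f(1,0),f(0,1),f(1,1))
replace slot 2: 2·(3+0) − (-1) = 7 → (3,7,0)
replace slot 3: 2·(3+7) − 0 = 20 → (3,7,20)

3,7,20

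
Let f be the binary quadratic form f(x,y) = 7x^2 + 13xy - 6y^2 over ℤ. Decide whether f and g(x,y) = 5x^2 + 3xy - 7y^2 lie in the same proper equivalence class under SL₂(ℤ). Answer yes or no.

D₁ = 337, D₂ = 149
discriminants differ ⇒ not SL₂(ℤ)-equivalent

no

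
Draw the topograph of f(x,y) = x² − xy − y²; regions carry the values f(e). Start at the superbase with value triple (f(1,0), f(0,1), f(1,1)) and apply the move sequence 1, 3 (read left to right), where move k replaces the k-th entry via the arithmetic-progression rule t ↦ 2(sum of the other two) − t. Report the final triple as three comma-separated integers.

start (1,-1,-1) = (f(1,0),f(0,1),f(1,1))
replace slot 1: 2·((-1)+(-1)) − 1 = -5 → (-5,-1,-1)
replace slot 3: 2·((-5)+(-1)) − (-1) = -11 → (-5,-1,-11)

-5,-1,-11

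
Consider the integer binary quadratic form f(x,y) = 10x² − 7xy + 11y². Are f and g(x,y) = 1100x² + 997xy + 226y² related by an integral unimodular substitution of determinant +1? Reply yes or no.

D₁ = -391, D₂ = -391
f: reduced (well bottom): (10,-7,11) with a≤c, −a<b≤a
g: flip: (1100,997,226)→(226,-997,1100)
g: translate: b→-93 (≡-997 mod 452), so (226,-997,1100)→(226,-93,10)
g: flip: (226,-93,10)→(10,93,226)
g: translate: b→-7 (≡93 mod 20), so (10,93,226)→(10,-7,11)
g: reduced (well bottom): (10,-7,11) with a≤c, −a<b≤a
reduced forms (10, -7, 11) vs (10, -7, 11) ⇒ equivalent

yes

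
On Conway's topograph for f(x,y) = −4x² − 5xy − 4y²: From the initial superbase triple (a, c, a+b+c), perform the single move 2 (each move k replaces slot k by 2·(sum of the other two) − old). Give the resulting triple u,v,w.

start (-4,-4,-13) = (f(1,0),f(0,1),f(1,1))
replace slot 2: 2·((-4)+(-13)) − (-4) = -30 → (-4,-30,-13)

-4,-30,-13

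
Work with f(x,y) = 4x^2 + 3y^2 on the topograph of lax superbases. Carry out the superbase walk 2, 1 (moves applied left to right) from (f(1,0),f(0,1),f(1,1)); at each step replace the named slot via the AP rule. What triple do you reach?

start (4,3,7) = (f(1,0),f(0,1),f(1,1))
replace slot 2: 2·(4+7) − 3 = 19 → (4,19,7)
replace slot 1: 2·(19+7) − 4 = 48 → (48,19,7)

48,19,7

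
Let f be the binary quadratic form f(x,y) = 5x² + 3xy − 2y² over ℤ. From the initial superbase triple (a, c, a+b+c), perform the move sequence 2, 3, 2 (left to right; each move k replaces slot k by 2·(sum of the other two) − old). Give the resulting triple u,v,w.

start (5,-2,6) = (f(1,0),f(0,1),f(1,1))
replace slot 2: 2·(5+6) − (-2) = 24 → (5,24,6)
replace slot 3: 2·(5+24) − 6 = 52 → (5,24,52)
replace slot 2: 2·(5+52) − 24 = 90 → (5,90,52)

5,90,52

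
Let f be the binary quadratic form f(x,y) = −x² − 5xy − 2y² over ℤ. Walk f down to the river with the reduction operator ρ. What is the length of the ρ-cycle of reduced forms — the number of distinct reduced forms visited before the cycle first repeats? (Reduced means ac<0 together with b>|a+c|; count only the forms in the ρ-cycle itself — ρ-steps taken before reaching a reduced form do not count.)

D = 17, ⌊√D⌋ = 4
descent: ρ → (-2,1,2)  [lands on river]
river: ρ → (2,3,-1)
river: ρ → (-1,3,2)
river: ρ → (2,1,-2)
river: ρ → (-2,3,1)
river: ρ → (1,3,-2)
ρ-cycle length = 6 (tail of 1 descent step not counted)

6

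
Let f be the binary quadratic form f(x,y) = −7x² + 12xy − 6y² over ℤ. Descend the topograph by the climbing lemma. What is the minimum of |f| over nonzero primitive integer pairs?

translate: b→2 (≡-12 mod 14), so (7,-12,6)→(7,2,1)
flip: (7,2,1)→(1,-2,7)
translate: b→0 (≡-2 mod 2), so (1,-2,7)→(1,0,6)
reduced (well bottom): (1,0,6) with a≤c, −a<b≤a
well minimum |f| = |-1| = 1 (negative-definite)

1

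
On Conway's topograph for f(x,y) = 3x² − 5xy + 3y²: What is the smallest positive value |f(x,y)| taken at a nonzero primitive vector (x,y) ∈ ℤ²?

translate: b→1 (≡-5 mod 6), so (3,-5,3)→(3,1,1)
flip: (3,1,1)→(1,-1,3)
translate: b→1 (≡-1 mod 2), so (1,-1,3)→(1,1,3)
reduced (well bottom): (1,1,3) with a≤c, −a<b≤a
well minimum = a = 1

1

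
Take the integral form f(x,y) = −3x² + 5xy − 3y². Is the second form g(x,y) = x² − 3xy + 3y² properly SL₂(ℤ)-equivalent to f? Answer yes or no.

D₁ = -11, D₂ = -3
discriminants differ ⇒ not SL₂(ℤ)-equivalent

no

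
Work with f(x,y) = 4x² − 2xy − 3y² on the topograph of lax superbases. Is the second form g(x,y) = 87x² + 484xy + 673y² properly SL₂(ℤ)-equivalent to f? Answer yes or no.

D₁ = 52, D₂ = 52
river cycle of f (length 10): (-3, 2, 4), (4, 6, -1), (-1, 6, 4), (4, 2, -3), (-3, 4, 3), (3, 2, -4), (-4, 6, 1), (1, 6, -4), (-4, 2, 3), (3, 4, -3)
river cycle of g (length 10): (4, 6, -1), (-1, 6, 4), (4, 2, -3), (-3, 4, 3), (3, 2, -4), (-4, 6, 1), (1, 6, -4), (-4, 2, 3), (3, 4, -3), (-3, 2, 4)
cycles coincide ⇒ equivalent

yes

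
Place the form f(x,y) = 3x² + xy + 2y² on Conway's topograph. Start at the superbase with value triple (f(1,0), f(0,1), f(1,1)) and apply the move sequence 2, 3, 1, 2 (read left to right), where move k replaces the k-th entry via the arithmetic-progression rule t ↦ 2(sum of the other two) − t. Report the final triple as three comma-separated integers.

start (3,2,6) = (f(1,0),f(0,1),f(1,1))
replace slot 2: 2·(3+6) − 2 = 16 → (3,16,6)
replace slot 3: 2·(3+16) − 6 = 32 → (3,16,32)
replace slot 1: 2·(16+32) − 3 = 93 → (93,16,32)
replace slot 2: 2·(93+32) − 16 = 234 → (93,234,32)

93,234,32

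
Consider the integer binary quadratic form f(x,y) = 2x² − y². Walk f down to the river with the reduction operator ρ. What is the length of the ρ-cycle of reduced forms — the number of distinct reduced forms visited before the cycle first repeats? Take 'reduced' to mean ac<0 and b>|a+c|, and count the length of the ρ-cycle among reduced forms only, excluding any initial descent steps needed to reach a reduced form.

D = 8, ⌊√D⌋ = 2
descent: ρ → (-1,2,1)  [lands on river]
river: ρ → (1,2,-1)
ρ-cycle length = 2 (tail of 1 descent step not counted)

2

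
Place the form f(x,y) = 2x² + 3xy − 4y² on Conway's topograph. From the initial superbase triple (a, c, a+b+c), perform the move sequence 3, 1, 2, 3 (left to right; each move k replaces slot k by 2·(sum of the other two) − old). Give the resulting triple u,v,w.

start (2,-4,1) = (f(1,0),f(0,1),f(1,1))
replace slot 3: 2·(2+(-4)) − 1 = -5 → (2,-4,-5)
replace slot 1: 2·((-4)+(-5)) − 2 = -20 → (-20,-4,-5)
replace slot 2: 2·((-20)+(-5)) − (-4) = -46 → (-20,-46,-5)
replace slot 3: 2·((-20)+(-46)) − (-5) = -127 → (-20,-46,-127)

-20,-46,-127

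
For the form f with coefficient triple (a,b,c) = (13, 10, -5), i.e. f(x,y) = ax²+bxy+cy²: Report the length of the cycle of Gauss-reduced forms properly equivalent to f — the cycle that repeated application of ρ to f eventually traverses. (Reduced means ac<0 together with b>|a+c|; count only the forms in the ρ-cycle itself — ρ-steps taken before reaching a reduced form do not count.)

D = 360, ⌊√D⌋ = 18
river: ρ → (-5,10,13)
river: ρ → (13,16,-2)
river: ρ → (-2,16,13)
river: ρ → (13,10,-5)
ρ-cycle length = 4 (tail of 0 descent steps not counted)

4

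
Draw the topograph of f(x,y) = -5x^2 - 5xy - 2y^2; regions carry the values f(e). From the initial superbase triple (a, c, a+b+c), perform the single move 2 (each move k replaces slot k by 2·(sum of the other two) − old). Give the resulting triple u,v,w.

start (-5,-2,-12) = (f(1,0),f(0,1),f(1,1))
replace slot 2: 2·((-5)+(-12)) − (-2) = -32 → (-5,-32,-12)

-5,-32,-12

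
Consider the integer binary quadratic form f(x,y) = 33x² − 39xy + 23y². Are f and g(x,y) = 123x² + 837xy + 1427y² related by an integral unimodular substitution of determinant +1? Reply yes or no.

D₁ = -1515, D₂ = -1515
f: translate: b→27 (≡-39 mod 66), so (33,-39,23)→(33,27,17)
f: flip: (33,27,17)→(17,-27,33)
f: translate: b→7 (≡-27 mod 34), so (17,-27,33)→(17,7,23)
f: reduced (well bottom): (17,7,23) with a≤c, −a<b≤a
g: translate: b→99 (≡837 mod 246), so (123,837,1427)→(123,99,23)
g: flip: (123,99,23)→(23,-99,123)
g: translate: b→-7 (≡-99 mod 46), so (23,-99,123)→(23,-7,17)
g: flip: (23,-7,17)→(17,7,23)
g: reduced (well bottom): (17,7,23) with a≤c, −a<b≤a
reduced forms (17, 7, 23) vs (17, 7, 23) ⇒ equivalent

yes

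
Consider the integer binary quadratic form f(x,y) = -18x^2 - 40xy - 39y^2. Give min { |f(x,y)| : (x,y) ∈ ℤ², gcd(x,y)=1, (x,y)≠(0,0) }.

translate: b→4 (≡40 mod 36), so (18,40,39)→(18,4,17)
flip: (18,4,17)→(17,-4,18)
reduced (well bottom): (17,-4,18) with a≤c, −a<b≤a
well minimum |f| = |-17| = 17 (negative-definite)

17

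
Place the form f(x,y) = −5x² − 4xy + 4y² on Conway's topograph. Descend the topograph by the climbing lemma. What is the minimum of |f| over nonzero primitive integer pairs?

descent: ρ → (4,4,-5)  [lands on river]
river: ρ → (-5,6,3)
river: ρ → (3,6,-5)
river: ρ → (-5,4,4)
closes: descent 1, river 4
min |a| on river = 3

3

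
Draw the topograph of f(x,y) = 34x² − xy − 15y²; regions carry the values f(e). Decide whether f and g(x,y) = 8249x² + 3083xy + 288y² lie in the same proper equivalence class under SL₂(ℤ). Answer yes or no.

D₁ = 2041, D₂ = 2041
river cycle of f (length 38): (-15, 31, 18), (18, 41, -5), (-5, 39, 26), (26, 13, -18), (-18, 23, 21), (21, 19, -20), (-20, 21, 20), (20, 19, -21), (-21, 23, 18), (18, 13, -26), … (28 more)
river cycle of g (length 38): (-15, 31, 18), (18, 41, -5), (-5, 39, 26), (26, 13, -18), (-18, 23, 21), (21, 19, -20), (-20, 21, 20), (20, 19, -21), (-21, 23, 18), (18, 13, -26), … (28 more)
cycles coincide ⇒ equivalent

yes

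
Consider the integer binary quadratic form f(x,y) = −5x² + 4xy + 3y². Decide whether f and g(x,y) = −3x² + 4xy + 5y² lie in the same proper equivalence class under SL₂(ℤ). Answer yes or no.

D₁ = 76, D₂ = 76
river cycle of f (length 6): (3, 8, -1), (-1, 8, 3), (3, 4, -5), (-5, 6, 2), (2, 6, -5), (-5, 4, 3)
river cycle of g (length 6): (5, 6, -2), (-2, 6, 5), (5, 4, -3), (-3, 8, 1), (1, 8, -3), (-3, 4, 5)
cycles differ ⇒ inequivalent

no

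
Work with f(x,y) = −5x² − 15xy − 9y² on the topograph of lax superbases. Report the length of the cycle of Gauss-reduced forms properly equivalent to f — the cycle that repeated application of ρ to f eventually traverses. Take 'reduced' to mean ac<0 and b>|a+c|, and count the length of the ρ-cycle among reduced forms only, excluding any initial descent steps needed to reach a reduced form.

D = 45, ⌊√D⌋ = 6
descent: ρ → (-9,-3,1)
descent: ρ → (1,5,-5)  [lands on river]
river: ρ → (-5,5,1)
ρ-cycle length = 2 (tail of 2 descent steps not counted)

2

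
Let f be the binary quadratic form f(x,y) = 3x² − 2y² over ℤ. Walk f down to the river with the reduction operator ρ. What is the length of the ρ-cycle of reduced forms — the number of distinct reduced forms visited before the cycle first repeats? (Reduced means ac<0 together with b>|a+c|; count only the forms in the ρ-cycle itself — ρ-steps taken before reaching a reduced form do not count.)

D = 24, ⌊√D⌋ = 4
descent: ρ → (-2,4,1)  [lands on river]
river: ρ → (1,4,-2)
ρ-cycle length = 2 (tail of 1 descent step not counted)

2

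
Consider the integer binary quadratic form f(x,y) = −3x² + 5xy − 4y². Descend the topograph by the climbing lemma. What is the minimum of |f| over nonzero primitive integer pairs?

translate: b→1 (≡-5 mod 6), so (3,-5,4)→(3,1,2)
flip: (3,1,2)→(2,-1,3)
reduced (well bottom): (2,-1,3) with a≤c, −a<b≤a
well minimum |f| = |-2| = 2 (negative-definite)

2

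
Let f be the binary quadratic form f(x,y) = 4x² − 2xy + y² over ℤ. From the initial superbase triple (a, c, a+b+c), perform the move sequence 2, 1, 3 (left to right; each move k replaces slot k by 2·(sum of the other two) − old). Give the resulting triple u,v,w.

start (4,1,3) = (f(1,0),f(0,1),f(1,1))
replace slot 2: 2·(4+3) − 1 = 13 → (4,13,3)
replace slot 1: 2·(13+3) − 4 = 28 → (28,13,3)
replace slot 3: 2·(28+13) − 3 = 79 → (28,13,79)

28,13,79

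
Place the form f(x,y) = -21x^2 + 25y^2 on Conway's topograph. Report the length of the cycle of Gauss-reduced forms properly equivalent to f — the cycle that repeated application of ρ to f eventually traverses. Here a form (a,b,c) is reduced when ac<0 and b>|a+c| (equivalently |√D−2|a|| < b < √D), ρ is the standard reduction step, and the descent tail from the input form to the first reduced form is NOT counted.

D = 2100, ⌊√D⌋ = 45
descent: ρ → (25,0,-21)
descent: ρ → (-21,42,4)  [lands on river]
river: ρ → (4,38,-41)
river: ρ → (-41,44,1)
river: ρ → (1,44,-41)
river: ρ → (-41,38,4)
river: ρ → (4,42,-21)
ρ-cycle length = 6 (tail of 2 descent steps not counted)

6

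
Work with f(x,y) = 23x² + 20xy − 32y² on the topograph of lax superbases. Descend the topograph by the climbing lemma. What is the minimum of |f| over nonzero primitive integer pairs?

river: ρ → (-32,44,11)
river: ρ → (11,44,-32)
river: ρ → (-32,20,23)
river: ρ → (23,26,-29)
river: ρ → (-29,32,20)
river: ρ → (20,48,-13)
river: ρ → (-13,56,4)
river: ρ → (4,56,-13)
river: ρ → (-13,48,20)
river: ρ → (20,32,-29)
river: ρ → (-29,26,23)
river: ρ → (23,20,-32)
closes: descent 0, river 12
min |a| on river = 4

4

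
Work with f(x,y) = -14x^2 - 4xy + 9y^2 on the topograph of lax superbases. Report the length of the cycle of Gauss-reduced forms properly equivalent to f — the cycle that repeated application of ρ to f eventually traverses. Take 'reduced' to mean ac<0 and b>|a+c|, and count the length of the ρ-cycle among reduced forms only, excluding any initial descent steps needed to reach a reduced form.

D = 520, ⌊√D⌋ = 22
descent: ρ → (9,22,-1)  [lands on river]
river: ρ → (-1,22,9)
river: ρ → (9,14,-9)
river: ρ → (-9,22,1)
river: ρ → (1,22,-9)
river: ρ → (-9,14,9)
ρ-cycle length = 6 (tail of 1 descent step not counted)

6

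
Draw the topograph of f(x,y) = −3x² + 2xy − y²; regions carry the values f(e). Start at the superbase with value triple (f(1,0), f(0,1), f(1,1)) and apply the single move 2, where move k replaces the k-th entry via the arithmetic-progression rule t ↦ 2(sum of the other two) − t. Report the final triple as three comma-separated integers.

start (-3,-1,-2) = (f(1,0),f(0,1),f(1,1))
replace slot 2: 2·((-3)+(-2)) − (-1) = -9 → (-3,-9,-2)

-3,-9,-2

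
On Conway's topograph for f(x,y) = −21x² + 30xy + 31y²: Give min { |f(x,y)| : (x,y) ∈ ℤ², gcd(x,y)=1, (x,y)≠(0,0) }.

river: ρ → (31,32,-20)
river: ρ → (-20,48,15)
river: ρ → (15,42,-29)
river: ρ → (-29,16,28)
river: ρ → (28,40,-17)
river: ρ → (-17,28,40)
river: ρ → (40,52,-5)
river: ρ → (-5,58,7)
river: ρ → (7,54,-21)
river: ρ → (-21,30,31)
closes: descent 0, river 10
min |a| on river = 5

5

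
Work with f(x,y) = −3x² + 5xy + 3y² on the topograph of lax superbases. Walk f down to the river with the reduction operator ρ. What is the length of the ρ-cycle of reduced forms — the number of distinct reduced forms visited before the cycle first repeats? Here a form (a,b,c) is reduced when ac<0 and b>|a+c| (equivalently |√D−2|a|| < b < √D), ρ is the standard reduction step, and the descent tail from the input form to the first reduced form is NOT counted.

D = 61, ⌊√D⌋ = 7
river: ρ → (3,7,-1)
river: ρ → (-1,7,3)
river: ρ → (3,5,-3)
river: ρ → (-3,7,1)
river: ρ → (1,7,-3)
river: ρ → (-3,5,3)
ρ-cycle length = 6 (tail of 0 descent steps not counted)

6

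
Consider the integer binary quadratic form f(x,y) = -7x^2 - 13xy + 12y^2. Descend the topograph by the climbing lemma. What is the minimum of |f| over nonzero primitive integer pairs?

descent: ρ → (12,13,-7)  [lands on river]
river: ρ → (-7,15,10)
river: ρ → (10,5,-12)
river: ρ → (-12,19,3)
river: ρ → (3,17,-18)
river: ρ → (-18,19,2)
river: ρ → (2,21,-8)
river: ρ → (-8,11,12)
closes: descent 1, river 8
min |a| on river = 2

2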